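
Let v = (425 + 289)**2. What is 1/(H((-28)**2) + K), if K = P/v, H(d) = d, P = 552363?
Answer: 24276/19058687 ≈ 0.0012737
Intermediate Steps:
v = 509796 (v = 714**2 = 509796)
K = 26303/24276 (K = 552363/509796 = 552363*(1/509796) = 26303/24276 ≈ 1.0835)
1/(H((-28)**2) + K) = 1/((-28)**2 + 26303/24276) = 1/(784 + 26303/24276) = 1/(19058687/24276) = 24276/19058687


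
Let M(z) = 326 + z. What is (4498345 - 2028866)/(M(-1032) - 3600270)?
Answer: -2469479/3600976 ≈ -0.68578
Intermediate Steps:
(4498345 - 2028866)/(M(-1032) - 3600270) = (4498345 - 2028866)/((326 - 1032) - 3600270) = 2469479/(-706 - 3600270) = 2469479/(-3600976) = 2469479*(-1/3600976) = -2469479/3600976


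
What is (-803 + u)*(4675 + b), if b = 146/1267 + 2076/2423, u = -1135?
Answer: -27819909040050/3069941 ≈ -9.0620e+6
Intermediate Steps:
b = 2984050/3069941 (b = 146*(1/1267) + 2076*(1/2423) = 146/1267 + 2076/2423 = 2984050/3069941 ≈ 0.97202)
(-803 + u)*(4675 + b) = (-803 - 1135)*(4675 + 2984050/3069941) = -1938*14354958225/3069941 = -27819909040050/3069941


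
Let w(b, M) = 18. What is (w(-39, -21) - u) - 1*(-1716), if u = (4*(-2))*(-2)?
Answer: 1718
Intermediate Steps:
u = 16 (u = -8*(-2) = 16)
(w(-39, -21) - u) - 1*(-1716) = (18 - 1*16) - 1*(-1716) = (18 - 16) + 1716 = 2 + 1716 = 1718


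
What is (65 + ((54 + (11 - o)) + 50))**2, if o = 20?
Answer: 25600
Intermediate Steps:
(65 + ((54 + (11 - o)) + 50))**2 = (65 + ((54 + (11 - 1*20)) + 50))**2 = (65 + ((54 + (11 - 20)) + 50))**2 = (65 + ((54 - 9) + 50))**2 = (65 + (45 + 50))**2 = (65 + 95)**2 = 160**2 = 25600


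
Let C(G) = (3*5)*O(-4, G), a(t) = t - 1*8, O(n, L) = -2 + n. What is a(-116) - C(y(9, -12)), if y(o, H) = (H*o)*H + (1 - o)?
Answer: -34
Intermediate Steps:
a(t) = -8 + t (a(t) = t - 8 = -8 + t)
y(o, H) = 1 - o + o*H² (y(o, H) = o*H² + (1 - o) = 1 - o + o*H²)
C(G) = -90 (C(G) = (3*5)*(-2 - 4) = 15*(-6) = -90)
a(-116) - C(y(9, -12)) = (-8 - 116) - 1*(-90) = -124 + 90 = -34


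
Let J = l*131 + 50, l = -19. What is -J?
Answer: 2439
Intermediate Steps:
J = -2439 (J = -19*131 + 50 = -2489 + 50 = -2439)
-J = -1*(-2439) = 2439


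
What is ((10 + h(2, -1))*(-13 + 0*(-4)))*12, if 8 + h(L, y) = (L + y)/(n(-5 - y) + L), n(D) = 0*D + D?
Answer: -234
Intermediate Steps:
n(D) = D (n(D) = 0 + D = D)
h(L, y) = -8 + (L + y)/(-5 + L - y) (h(L, y) = -8 + (L + y)/((-5 - y) + L) = -8 + (L + y)/(-5 + L - y))
((10 + h(2, -1))*(-13 + 0*(-4)))*12 = ((10 + (-40 - 9*(-1) + 7*2)/(5 - 1 - 1*2))*(-13 + 0*(-4)))*12 = ((10 + (-40 + 9 + 14)/(5 - 1 - 2))*(-13 + 0))*12 = ((10 - 17/2)*(-13))*12 = ((3/2)*(-13))*12 = -39/2*12 = -234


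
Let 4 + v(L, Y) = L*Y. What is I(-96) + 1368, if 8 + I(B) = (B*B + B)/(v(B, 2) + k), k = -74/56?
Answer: 1451728/1105 ≈ 1313.8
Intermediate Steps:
v(L, Y) = -4 + L*Y
k = -37/28 (k = -74*1/56 = -37/28 ≈ -1.3214)
I(B) = -8 + (B + B²)/(-149/28 + 2*B) (I(B) = -8 + (B*B + B)/((-4 + B*2) - 37/28) = -8 + (B² + B)/((-4 + 2*B) - 37/28) = -8 + (B + B²)/(-149/28 + 2*B))
I(-96) + 1368 = 4*(298 - 105*(-96) + 7*(-96)²)/(-149 + 56*(-96)) + 1368 = 4*(298 + 10080 + 7*9216)/(-149 - 5376) + 1368 = 4*(298 + 10080 + 64512)/(-5525) + 1368 = 4*(-1/5525)*74890 + 1368 = -59912/1105 + 1368 = 1451728/1105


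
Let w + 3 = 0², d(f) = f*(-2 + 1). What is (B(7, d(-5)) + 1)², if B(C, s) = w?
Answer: 4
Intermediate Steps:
d(f) = -f (d(f) = f*(-1) = -f)
w = -3 (w = -3 + 0² = -3 + 0 = -3)
B(C, s) = -3
(B(7, d(-5)) + 1)² = (-3 + 1)² = (-2)² = 4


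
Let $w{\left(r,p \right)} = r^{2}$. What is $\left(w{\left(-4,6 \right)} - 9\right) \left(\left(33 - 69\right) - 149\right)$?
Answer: $-1295$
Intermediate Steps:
$\left(w{\left(-4,6 \right)} - 9\right) \left(\left(33 - 69\right) - 149\right) = \left(\left(-4\right)^{2} - 9\right) \left(\left(33 - 69\right) - 149\right) = \left(16 - 9\right) \left(\left(33 - 69\right) - 149\right) = 7 \left(-36 - 149\right) = 7 \left(-185\right) = -1295$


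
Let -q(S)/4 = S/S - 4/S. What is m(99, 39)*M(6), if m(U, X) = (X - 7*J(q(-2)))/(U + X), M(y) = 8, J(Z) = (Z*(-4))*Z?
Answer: 236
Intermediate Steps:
q(S) = -4 + 16/S (q(S) = -4*(S/S - 4/S) = -4*(1 - 4/S) = -4 + 16/S)
J(Z) = -4*Z² (J(Z) = (-4*Z)*Z = -4*Z²)
m(U, X) = (4032 + X)/(U + X) (m(U, X) = (X - (-28)*(-4 + 16/(-2))²)/(U + X) = (X - (-28)*(-4 + 16*(-½))²)/(U + X) = (X - (-28)*(-4 - 8)²)/(U + X) = (X - (-28)*(-12)²)/(U + X) = (X - (-28)*144)/(U + X) = (X - 7*(-576))/(U + X) = (X + 4032)/(U + X) = (4032 + X)/(U + X))
m(99, 39)*M(6) = ((4032 + 39)/(99 + 39))*8 = (4071/138)*8 = ((1/138)*4071)*8 = (59/2)*8 = 236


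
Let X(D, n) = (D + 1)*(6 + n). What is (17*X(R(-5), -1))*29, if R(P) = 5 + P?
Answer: 2465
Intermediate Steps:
X(D, n) = (1 + D)*(6 + n)
(17*X(R(-5), -1))*29 = (17*(6 - 1 + 6*(5 - 5) + (5 - 5)*(-1)))*29 = (17*(6 - 1 + 6*0 + 0*(-1)))*29 = (17*(6 - 1 + 0 + 0))*29 = (17*5)*29 = 85*29 = 2465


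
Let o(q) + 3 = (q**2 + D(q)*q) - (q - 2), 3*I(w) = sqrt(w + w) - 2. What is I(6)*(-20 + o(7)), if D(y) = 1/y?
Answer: -44/3 + 44*sqrt(3)/3 ≈ 10.737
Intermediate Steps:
I(w) = -2/3 + sqrt(2)*sqrt(w)/3 (I(w) = (sqrt(w + w) - 2)/3 = (sqrt(2*w) - 2)/3 = (sqrt(2)*sqrt(w) - 2)/3 = (-2 + sqrt(2)*sqrt(w))/3 = -2/3 + sqrt(2)*sqrt(w)/3)
o(q) = q**2 - q (o(q) = -3 + ((q**2 + q/q) - (q - 2)) = -3 + ((q**2 + 1) - (-2 + q)) = -3 + ((1 + q**2) + (2 - q)) = -3 + (3 + q**2 - q) = q**2 - q)
I(6)*(-20 + o(7)) = (-2/3 + sqrt(2)*sqrt(6)/3)*(-20 + 7*(-1 + 7)) = (-2/3 + 2*sqrt(3)/3)*(-20 + 7*6) = (-2/3 + 2*sqrt(3)/3)*(-20 + 42) = (-2/3 + 2*sqrt(3)/3)*22 = -44/3 + 44*sqrt(3)/3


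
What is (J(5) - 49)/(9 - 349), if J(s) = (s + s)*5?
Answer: -1/340 ≈ -0.0029412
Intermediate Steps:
J(s) = 10*s (J(s) = (2*s)*5 = 10*s)
(J(5) - 49)/(9 - 349) = (10*5 - 49)/(9 - 349) = (50 - 49)/(-340) = 1*(-1/340) = -1/340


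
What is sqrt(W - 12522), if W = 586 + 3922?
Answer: I*sqrt(8014) ≈ 89.521*I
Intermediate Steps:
W = 4508
sqrt(W - 12522) = sqrt(4508 - 12522) = sqrt(-8014) = I*sqrt(8014)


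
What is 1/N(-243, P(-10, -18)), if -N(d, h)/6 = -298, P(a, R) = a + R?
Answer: 1/1788 ≈ 0.00055928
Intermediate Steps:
P(a, R) = R + a
N(d, h) = 1788 (N(d, h) = -6*(-298) = 1788)
1/N(-243, P(-10, -18)) = 1/1788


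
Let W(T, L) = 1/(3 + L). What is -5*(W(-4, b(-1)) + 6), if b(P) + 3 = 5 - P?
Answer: -185/6 ≈ -30.833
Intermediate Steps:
b(P) = 2 - P (b(P) = -3 + (5 - P) = 2 - P)
-5*(W(-4, b(-1)) + 6) = -5*(1/(3 + (2 - 1*(-1))) + 6) = -5*(1/(3 + (2 + 1)) + 6) = -5*(1/(3 + 3) + 6) = -5*(1/6 + 6) = -5*(⅙ + 6) = -5*37/6 = -185/6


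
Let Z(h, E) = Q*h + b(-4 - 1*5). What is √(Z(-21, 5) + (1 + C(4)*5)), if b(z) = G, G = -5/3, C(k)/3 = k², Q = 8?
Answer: √642/3 ≈ 8.4459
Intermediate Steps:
C(k) = 3*k²
G = -5/3 (G = -5*⅓ = -5/3 ≈ -1.6667)
b(z) = -5/3
Z(h, E) = -5/3 + 8*h (Z(h, E) = 8*h - 5/3 = -5/3 + 8*h)
√(Z(-21, 5) + (1 + C(4)*5)) = √((-5/3 + 8*(-21)) + (1 + (3*4²)*5)) = √((-5/3 - 168) + (1 + (3*16)*5)) = √(-509/3 + (1 + 48*5)) = √(-509/3 + (1 + 240)) = √(-509/3 + 241) = √(214/3) = √642/3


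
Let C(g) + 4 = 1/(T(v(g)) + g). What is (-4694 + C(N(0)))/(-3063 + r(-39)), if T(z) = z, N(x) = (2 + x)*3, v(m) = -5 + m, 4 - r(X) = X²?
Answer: 6577/6412 ≈ 1.0257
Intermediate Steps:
r(X) = 4 - X²
N(x) = 6 + 3*x
C(g) = -4 + 1/(-5 + 2*g) (C(g) = -4 + 1/((-5 + g) + g) = -4 + 1/(-5 + 2*g))
(-4694 + C(N(0)))/(-3063 + r(-39)) = (-4694 + (21 - 8*(6 + 3*0))/(-5 + 2*(6 + 3*0)))/(-3063 + (4 - 1*(-39)²)) = (-4694 + (21 - 8*(6 + 0))/(-5 + 2*(6 + 0)))/(-3063 + (4 - 1*1521)) = (-4694 + (21 - 8*6)/(-5 + 2*6))/(-3063 + (4 - 1521)) = (-4694 + (21 - 48)/(-5 + 12))/(-3063 - 1517) = (-4694 - 27/7)/(-4580) = (-4694 + (⅐)*(-27))*(-1/4580) = (-4694 - 27/7)*(-1/4580) = -32885/7*(-1/4580) = 6577/6412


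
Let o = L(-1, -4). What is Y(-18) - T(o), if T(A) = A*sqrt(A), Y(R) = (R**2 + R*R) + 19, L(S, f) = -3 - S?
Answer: 667 + 2*I*sqrt(2) ≈ 667.0 + 2.8284*I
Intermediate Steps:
Y(R) = 19 + 2*R**2 (Y(R) = (R**2 + R**2) + 19 = 2*R**2 + 19 = 19 + 2*R**2)
o = -2 (o = -3 - 1*(-1) = -3 + 1 = -2)
T(A) = A**(3/2)
Y(-18) - T(o) = (19 + 2*(-18)**2) - (-2)**(3/2) = (19 + 2*324) - (-2)*I*sqrt(2) = (19 + 648) + 2*I*sqrt(2) = 667 + 2*I*sqrt(2)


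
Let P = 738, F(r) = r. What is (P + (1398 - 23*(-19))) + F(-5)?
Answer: 2568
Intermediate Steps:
(P + (1398 - 23*(-19))) + F(-5) = (738 + (1398 - 23*(-19))) - 5 = (738 + (1398 - 1*(-437))) - 5 = (738 + (1398 + 437)) - 5 = (738 + 1835) - 5 = 2573 - 5 = 2568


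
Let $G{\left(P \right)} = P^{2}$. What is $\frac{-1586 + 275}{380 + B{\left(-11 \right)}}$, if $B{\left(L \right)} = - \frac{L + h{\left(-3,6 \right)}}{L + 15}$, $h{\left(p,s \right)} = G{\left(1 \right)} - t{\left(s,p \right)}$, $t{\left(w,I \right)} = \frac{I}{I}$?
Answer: $- \frac{5244}{1531} \approx -3.4252$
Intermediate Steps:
$t{\left(w,I \right)} = 1$
$h{\left(p,s \right)} = 0$ ($h{\left(p,s \right)} = 1^{2} - 1 = 1 - 1 = 0$)
$B{\left(L \right)} = - \frac{L}{15 + L}$ ($B{\left(L \right)} = - \frac{L + 0}{L + 15} = - \frac{L}{15 + L}$)
$\frac{-1586 + 275}{380 + B{\left(-11 \right)}} = \frac{-1586 + 275}{380 - - \frac{11}{15 - 11}} = - \frac{1311}{380 - - \frac{11}{4}} = - \frac{1311}{380 - \left(-11\right) \frac{1}{4}} = - \frac{1311}{380 + \frac{11}{4}} = - \frac{1311}{\frac{1531}{4}} = \left(-1311\right) \frac{4}{1531} = - \frac{5244}{1531}$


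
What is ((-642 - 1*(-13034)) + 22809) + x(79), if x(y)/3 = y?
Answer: 35438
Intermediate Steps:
x(y) = 3*y
((-642 - 1*(-13034)) + 22809) + x(79) = ((-642 - 1*(-13034)) + 22809) + 3*79 = ((-642 + 13034) + 22809) + 237 = (12392 + 22809) + 237 = 35201 + 237 = 35438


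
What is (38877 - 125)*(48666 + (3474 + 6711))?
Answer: 2280593952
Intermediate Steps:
(38877 - 125)*(48666 + (3474 + 6711)) = 38752*(48666 + 10185) = 38752*58851 = 2280593952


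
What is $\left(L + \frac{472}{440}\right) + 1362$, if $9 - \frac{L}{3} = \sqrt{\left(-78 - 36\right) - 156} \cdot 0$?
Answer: $\frac{76454}{55} \approx 1390.1$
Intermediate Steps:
$L = 27$ ($L = 27 - 3 \sqrt{\left(-78 - 36\right) - 156} \cdot 0 = 27 - 3 \sqrt{-114 - 156} \cdot 0 = 27 - 3 \sqrt{-270} \cdot 0 = 27 - 3 \cdot 3 i \sqrt{30} \cdot 0 = 27 - 0 = 27 + 0 = 27$)
$\left(L + \frac{472}{440}\right) + 1362 = \left(27 + \frac{472}{440}\right) + 1362 = \left(27 + 472 \cdot \frac{1}{440}\right) + 1362 = \left(27 + \frac{59}{55}\right) + 1362 = \frac{1544}{55} + 1362 = \frac{76454}{55}$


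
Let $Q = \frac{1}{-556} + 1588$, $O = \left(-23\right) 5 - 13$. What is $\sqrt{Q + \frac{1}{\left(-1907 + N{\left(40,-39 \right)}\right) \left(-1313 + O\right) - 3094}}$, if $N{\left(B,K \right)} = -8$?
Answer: $\frac{\sqrt{103606782904183138793}}{255428346} \approx 39.85$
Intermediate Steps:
$O = -128$ ($O = -115 - 13 = -128$)
$Q = \frac{882927}{556}$ ($Q = - \frac{1}{556} + 1588 = \frac{882927}{556} \approx 1588.0$)
$\sqrt{Q + \frac{1}{\left(-1907 + N{\left(40,-39 \right)}\right) \left(-1313 + O\right) - 3094}} = \sqrt{\frac{882927}{556} + \frac{1}{\left(-1907 - 8\right) \left(-1313 - 128\right) - 3094}} = \sqrt{\frac{882927}{556} + \frac{1}{\left(-1915\right) \left(-1441\right) - 3094}} = \sqrt{\frac{882927}{556} + \frac{1}{2759515 - 3094}} = \sqrt{\frac{882927}{556} + \frac{1}{2756421}} = \sqrt{\frac{2433718524823}{1532570076}} = \frac{\sqrt{103606782904183138793}}{255428346}$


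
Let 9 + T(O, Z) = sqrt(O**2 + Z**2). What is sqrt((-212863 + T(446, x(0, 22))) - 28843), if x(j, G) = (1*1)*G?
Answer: sqrt(-241715 + 10*sqrt(1994)) ≈ 491.19*I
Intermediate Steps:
x(j, G) = G (x(j, G) = 1*G = G)
T(O, Z) = -9 + sqrt(O**2 + Z**2)
sqrt((-212863 + T(446, x(0, 22))) - 28843) = sqrt((-212863 + (-9 + sqrt(446**2 + 22**2))) - 28843) = sqrt((-212863 + (-9 + sqrt(198916 + 484))) - 28843) = sqrt((-212863 + (-9 + sqrt(199400))) - 28843) = sqrt((-212863 + (-9 + 10*sqrt(1994))) - 28843) = sqrt((-212872 + 10*sqrt(1994)) - 28843) = sqrt(-241715 + 10*sqrt(1994))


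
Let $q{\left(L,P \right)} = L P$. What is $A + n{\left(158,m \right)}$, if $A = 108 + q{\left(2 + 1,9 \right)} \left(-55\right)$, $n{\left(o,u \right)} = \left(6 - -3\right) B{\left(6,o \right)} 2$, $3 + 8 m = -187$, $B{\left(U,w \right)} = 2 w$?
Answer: $4311$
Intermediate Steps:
$m = - \frac{95}{4}$ ($m = - \frac{3}{8} + \frac{1}{8} \left(-187\right) = - \frac{3}{8} - \frac{187}{8} = - \frac{95}{4} \approx -23.75$)
$n{\left(o,u \right)} = 36 o$ ($n{\left(o,u \right)} = \left(6 - -3\right) 2 o 2 = \left(6 + 3\right) 2 o 2 = 9 \cdot 2 o 2 = 18 o 2 = 36 o$)
$A = -1377$ ($A = 108 + \left(2 + 1\right) 9 \left(-55\right) = 108 + 3 \cdot 9 \left(-55\right) = 108 + 27 \left(-55\right) = 108 - 1485 = -1377$)
$A + n{\left(158,m \right)} = -1377 + 36 \cdot 158 = -1377 + 5688 = 4311$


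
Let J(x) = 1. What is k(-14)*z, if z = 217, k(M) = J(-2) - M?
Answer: 3255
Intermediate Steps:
k(M) = 1 - M
k(-14)*z = (1 - 1*(-14))*217 = (1 + 14)*217 = 15*217 = 3255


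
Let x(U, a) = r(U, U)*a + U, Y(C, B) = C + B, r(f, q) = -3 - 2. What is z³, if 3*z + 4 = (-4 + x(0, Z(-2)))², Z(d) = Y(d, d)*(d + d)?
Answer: 350700924608/27 ≈ 1.2989e+10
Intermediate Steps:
r(f, q) = -5
Y(C, B) = B + C
Z(d) = 4*d² (Z(d) = (d + d)*(d + d) = (2*d)*(2*d) = 4*d²)
x(U, a) = U - 5*a (x(U, a) = -5*a + U = U - 5*a)
z = 7052/3 (z = -4/3 + (-4 + (0 - 20*(-2)²))²/3 = -4/3 + (-4 + (0 - 20*4))²/3 = -4/3 + (-4 + (0 - 5*16))²/3 = -4/3 + (-4 + (0 - 80))²/3 = -4/3 + (-4 - 80)²/3 = -4/3 + (⅓)*(-84)² = -4/3 + (⅓)*7056 = -4/3 + 2352 = 7052/3 ≈ 2350.7)
z³ = (7052/3)³ = 350700924608/27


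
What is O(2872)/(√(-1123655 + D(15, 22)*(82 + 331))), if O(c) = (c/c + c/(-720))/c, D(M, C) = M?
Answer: 269*I*√279365/144420530400 ≈ 9.8449e-7*I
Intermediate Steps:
O(c) = (1 - c/720)/c (O(c) = (1 + c*(-1/720))/c = (1 - c/720)/c)
O(2872)/(√(-1123655 + D(15, 22)*(82 + 331))) = ((1/720)*(720 - 1*2872)/2872)/(√(-1123655 + 15*(82 + 331))) = ((1/720)*(1/2872)*(720 - 2872))/(√(-1123655 + 15*413)) = ((1/720)*(1/2872)*(-2152))/(√(-1123655 + 6195)) = -269*(-I*√279365/558730)/258480 = -(-269)*I*√279365/144420530400 = 269*I*√279365/144420530400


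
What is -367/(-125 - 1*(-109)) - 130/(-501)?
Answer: 185947/8016 ≈ 23.197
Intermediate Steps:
-367/(-125 - 1*(-109)) - 130/(-501) = -367/(-125 + 109) - 130*(-1/501) = -367/(-16) + 130/501 = -367*(-1/16) + 130/501 = 367/16 + 130/501 = 185947/8016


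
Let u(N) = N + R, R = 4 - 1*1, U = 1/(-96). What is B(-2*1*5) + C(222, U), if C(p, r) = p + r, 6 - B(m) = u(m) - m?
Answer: 21599/96 ≈ 224.99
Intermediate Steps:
U = -1/96 ≈ -0.010417
R = 3 (R = 4 - 1 = 3)
u(N) = 3 + N (u(N) = N + 3 = 3 + N)
B(m) = 3 (B(m) = 6 - ((3 + m) - m) = 6 - 1*3 = 6 - 3 = 3)
B(-2*1*5) + C(222, U) = 3 + (222 - 1/96) = 3 + 21311/96 = 21599/96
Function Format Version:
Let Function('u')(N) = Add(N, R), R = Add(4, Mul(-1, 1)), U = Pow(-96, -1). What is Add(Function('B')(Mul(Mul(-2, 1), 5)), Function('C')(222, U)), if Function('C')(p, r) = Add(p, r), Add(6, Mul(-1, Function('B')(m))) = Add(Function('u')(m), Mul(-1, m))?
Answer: Rational(21599, 96) ≈ 224.99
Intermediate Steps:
U = Rational(-1, 96) ≈ -0.010417
R = 3 (R = Add(4, -1) = 3)
Function('u')(N) = Add(3, N) (Function('u')(N) = Add(N, 3) = Add(3, N))
Function('B')(m) = 3 (Function('B')(m) = Add(6, Mul(-1, Add(Add(3, m), Mul(-1, m)))) = Add(6, Mul(-1, 3)) = Add(6, -3) = 3)
Add(Function('B')(Mul(Mul(-2, 1), 5)), Function('C')(222, U)) = Add(3, Add(222, Rational(-1, 96))) = Add(3, Rational(21311, 96)) = Rational(21599, 96)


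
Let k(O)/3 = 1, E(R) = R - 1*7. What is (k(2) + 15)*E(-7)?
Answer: -252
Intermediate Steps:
E(R) = -7 + R (E(R) = R - 7 = -7 + R)
k(O) = 3 (k(O) = 3*1 = 3)
(k(2) + 15)*E(-7) = (3 + 15)*(-7 - 7) = 18*(-14) = -252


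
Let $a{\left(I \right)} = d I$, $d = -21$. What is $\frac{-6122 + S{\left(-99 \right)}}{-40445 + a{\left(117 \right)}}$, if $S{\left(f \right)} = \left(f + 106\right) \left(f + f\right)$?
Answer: $\frac{3754}{21451} \approx 0.175$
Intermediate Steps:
$S{\left(f \right)} = 2 f \left(106 + f\right)$ ($S{\left(f \right)} = \left(106 + f\right) 2 f = 2 f \left(106 + f\right)$)
$a{\left(I \right)} = - 21 I$
$\frac{-6122 + S{\left(-99 \right)}}{-40445 + a{\left(117 \right)}} = \frac{-6122 + 2 \left(-99\right) \left(106 - 99\right)}{-40445 - 2457} = \frac{-6122 + 2 \left(-99\right) 7}{-40445 - 2457} = \frac{-6122 - 1386}{-42902} = \left(-7508\right) \left(- \frac{1}{42902}\right) = \frac{3754}{21451}$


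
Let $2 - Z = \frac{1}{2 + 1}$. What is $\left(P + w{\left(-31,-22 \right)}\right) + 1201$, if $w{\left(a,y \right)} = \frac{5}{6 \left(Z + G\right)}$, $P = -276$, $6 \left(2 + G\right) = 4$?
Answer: $\frac{1855}{2} \approx 927.5$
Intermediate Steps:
$G = - \frac{4}{3}$ ($G = -2 + \frac{1}{6} \cdot 4 = -2 + \frac{2}{3} = - \frac{4}{3} \approx -1.3333$)
$Z = \frac{5}{3}$ ($Z = 2 - \frac{1}{2 + 1} = 2 - \frac{1}{3} = \frac{5}{3} \approx 1.6667$)
$w{\left(a,y \right)} = \frac{5}{2}$ ($w{\left(a,y \right)} = \frac{5}{6 \left(\frac{5}{3} - \frac{4}{3}\right)} = \frac{5}{6 \cdot \frac{1}{3}} = \frac{5}{2}$)
$\left(P + w{\left(-31,-22 \right)}\right) + 1201 = \left(-276 + \frac{5}{2}\right) + 1201 = - \frac{547}{2} + 1201 = \frac{1855}{2}$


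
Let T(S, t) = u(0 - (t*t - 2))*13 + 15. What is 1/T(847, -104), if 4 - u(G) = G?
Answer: 1/140649 ≈ 7.1099e-6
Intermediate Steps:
u(G) = 4 - G
T(S, t) = 41 + 13*t**2 (T(S, t) = (4 - (0 - (t*t - 2)))*13 + 15 = (4 - (0 - (t**2 - 2)))*13 + 15 = (4 - (0 - (-2 + t**2)))*13 + 15 = (4 - (0 + (2 - t**2)))*13 + 15 = (4 - (2 - t**2))*13 + 15 = (4 + (-2 + t**2))*13 + 15 = (2 + t**2)*13 + 15 = (26 + 13*t**2) + 15 = 41 + 13*t**2)
1/T(847, -104) = 1/(41 + 13*(-104)**2) = 1/(41 + 13*10816) = 1/(41 + 140608) = 1/140649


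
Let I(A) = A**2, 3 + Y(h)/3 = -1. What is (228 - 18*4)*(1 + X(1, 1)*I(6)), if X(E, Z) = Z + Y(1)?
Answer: -61620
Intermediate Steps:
Y(h) = -12 (Y(h) = -9 + 3*(-1) = -9 - 3 = -12)
X(E, Z) = -12 + Z (X(E, Z) = Z - 12 = -12 + Z)
(228 - 18*4)*(1 + X(1, 1)*I(6)) = (228 - 18*4)*(1 + (-12 + 1)*6**2) = (228 - 72)*(1 - 11*36) = 156*(1 - 396) = 156*(-395) = -61620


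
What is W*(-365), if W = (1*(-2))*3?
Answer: 2190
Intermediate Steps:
W = -6 (W = -2*3 = -6)
W*(-365) = -6*(-365) = 2190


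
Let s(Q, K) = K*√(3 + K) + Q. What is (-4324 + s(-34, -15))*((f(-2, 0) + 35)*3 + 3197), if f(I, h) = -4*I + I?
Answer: -14468560 - 99600*I*√3 ≈ -1.4469e+7 - 1.7251e+5*I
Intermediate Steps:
s(Q, K) = Q + K*√(3 + K)
f(I, h) = -3*I
(-4324 + s(-34, -15))*((f(-2, 0) + 35)*3 + 3197) = (-4324 + (-34 - 15*√(3 - 15)))*((-3*(-2) + 35)*3 + 3197) = (-4324 + (-34 - 30*I*√3))*((6 + 35)*3 + 3197) = (-4324 + (-34 - 30*I*√3))*(41*3 + 3197) = (-4324 + (-34 - 30*I*√3))*(123 + 3197) = (-4358 - 30*I*√3)*3320 = -14468560 - 99600*I*√3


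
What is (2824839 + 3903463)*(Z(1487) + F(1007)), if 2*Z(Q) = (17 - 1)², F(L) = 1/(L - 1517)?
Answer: 219608413129/255 ≈ 8.6121e+8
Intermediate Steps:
F(L) = 1/(-1517 + L)
Z(Q) = 128 (Z(Q) = (17 - 1)²/2 = (½)*16² = (½)*256 = 128)
(2824839 + 3903463)*(Z(1487) + F(1007)) = (2824839 + 3903463)*(128 + 1/(-1517 + 1007)) = 6728302*(128 + 1/(-510)) = 6728302*(128 - 1/510) = 6728302*(65279/510) = 219608413129/255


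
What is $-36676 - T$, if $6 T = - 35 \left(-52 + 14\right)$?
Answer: $- \frac{110693}{3} \approx -36898.0$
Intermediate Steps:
$T = \frac{665}{3}$ ($T = \frac{\left(-35\right) \left(-52 + 14\right)}{6} = \frac{\left(-35\right) \left(-38\right)}{6} = \frac{1}{6} \cdot 1330 = \frac{665}{3} \approx 221.67$)
$-36676 - T = -36676 - \frac{665}{3} = - \frac{110693}{3}$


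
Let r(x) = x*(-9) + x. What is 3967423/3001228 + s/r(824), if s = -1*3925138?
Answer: 1475798415235/2473011872 ≈ 596.76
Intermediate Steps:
s = -3925138
r(x) = -8*x (r(x) = -9*x + x = -8*x)
3967423/3001228 + s/r(824) = 3967423/3001228 - 3925138/((-8*824)) = 3967423*(1/3001228) - 3925138/(-6592) = 3967423/3001228 - 3925138*(-1/6592) = 3967423/3001228 + 1962569/3296 = 1475798415235/2473011872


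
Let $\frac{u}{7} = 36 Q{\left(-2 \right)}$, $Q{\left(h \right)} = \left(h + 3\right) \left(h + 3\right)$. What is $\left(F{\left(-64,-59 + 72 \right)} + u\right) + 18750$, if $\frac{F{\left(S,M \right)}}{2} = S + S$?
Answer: $18746$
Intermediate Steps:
$Q{\left(h \right)} = \left(3 + h\right)^{2}$ ($Q{\left(h \right)} = \left(3 + h\right) \left(3 + h\right) = \left(3 + h\right)^{2}$)
$F{\left(S,M \right)} = 4 S$ ($F{\left(S,M \right)} = 2 \left(S + S\right) = 2 \cdot 2 S = 4 S$)
$u = 252$ ($u = 7 \cdot 36 \left(3 - 2\right)^{2} = 7 \cdot 36 \cdot 1^{2} = 7 \cdot 36 \cdot 1 = 7 \cdot 36 = 252$)
$\left(F{\left(-64,-59 + 72 \right)} + u\right) + 18750 = \left(4 \left(-64\right) + 252\right) + 18750 = \left(-256 + 252\right) + 18750 = -4 + 18750 = 18746$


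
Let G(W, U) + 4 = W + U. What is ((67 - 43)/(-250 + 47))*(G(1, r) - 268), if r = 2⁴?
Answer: 6120/203 ≈ 30.148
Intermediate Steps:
r = 16
G(W, U) = -4 + U + W (G(W, U) = -4 + (W + U) = -4 + (U + W) = -4 + U + W)
((67 - 43)/(-250 + 47))*(G(1, r) - 268) = ((67 - 43)/(-250 + 47))*((-4 + 16 + 1) - 268) = (24/(-203))*(13 - 268) = (24*(-1/203))*(-255) = -24/203*(-255) = 6120/203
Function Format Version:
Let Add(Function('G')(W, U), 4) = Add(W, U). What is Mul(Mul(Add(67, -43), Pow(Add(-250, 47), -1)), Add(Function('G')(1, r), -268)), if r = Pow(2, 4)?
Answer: Rational(6120, 203) ≈ 30.148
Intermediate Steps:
r = 16
Function('G')(W, U) = Add(-4, U, W) (Function('G')(W, U) = Add(-4, Add(W, U)) = Add(-4, Add(U, W)) = Add(-4, U, W))
Mul(Mul(Add(67, -43), Pow(Add(-250, 47), -1)), Add(Function('G')(1, r), -268)) = Mul(Mul(Add(67, -43), Pow(Add(-250, 47), -1)), Add(Add(-4, 16, 1), -268)) = Mul(Mul(24, Pow(-203, -1)), Add(13, -268)) = Mul(Mul(24, Rational(-1, 203)), -255) = Mul(Rational(-24, 203), -255) = Rational(6120, 203)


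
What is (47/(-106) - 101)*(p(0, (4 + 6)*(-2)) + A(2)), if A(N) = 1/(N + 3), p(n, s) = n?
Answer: -10753/530 ≈ -20.289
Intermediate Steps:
A(N) = 1/(3 + N)
(47/(-106) - 101)*(p(0, (4 + 6)*(-2)) + A(2)) = (47/(-106) - 101)*(0 + 1/(3 + 2)) = (47*(-1/106) - 101)*(0 + 1/5) = (-47/106 - 101)*(0 + 1/5) = -10753/106*1/5 = -10753/530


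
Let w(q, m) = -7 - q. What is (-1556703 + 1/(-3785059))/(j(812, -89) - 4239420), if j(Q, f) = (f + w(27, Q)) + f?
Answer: 2946106350239/8023628629144 ≈ 0.36718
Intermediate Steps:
j(Q, f) = -34 + 2*f (j(Q, f) = (f + (-7 - 1*27)) + f = (f + (-7 - 27)) + f = (f - 34) + f = (-34 + f) + f = -34 + 2*f)
(-1556703 + 1/(-3785059))/(j(812, -89) - 4239420) = (-1556703 + 1/(-3785059))/((-34 + 2*(-89)) - 4239420) = (-1556703 - 1/3785059)/((-34 - 178) - 4239420) = -5892212700478/(3785059*(-212 - 4239420)) = -5892212700478/3785059/(-4239632) = -5892212700478/3785059*(-1/4239632) = 2946106350239/8023628629144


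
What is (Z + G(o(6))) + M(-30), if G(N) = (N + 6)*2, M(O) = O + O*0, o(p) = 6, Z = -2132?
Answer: -2138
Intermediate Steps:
M(O) = O (M(O) = O + 0 = O)
G(N) = 12 + 2*N (G(N) = (6 + N)*2 = 12 + 2*N)
(Z + G(o(6))) + M(-30) = (-2132 + (12 + 2*6)) - 30 = (-2132 + (12 + 12)) - 30 = (-2132 + 24) - 30 = -2108 - 30 = -2138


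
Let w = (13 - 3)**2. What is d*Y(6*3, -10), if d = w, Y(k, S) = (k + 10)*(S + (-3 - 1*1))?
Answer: -39200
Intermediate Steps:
w = 100 (w = 10**2 = 100)
Y(k, S) = (-4 + S)*(10 + k) (Y(k, S) = (10 + k)*(S + (-3 - 1)) = (10 + k)*(S - 4) = (10 + k)*(-4 + S) = (-4 + S)*(10 + k))
d = 100
d*Y(6*3, -10) = 100*(-40 - 24*3 + 10*(-10) - 60*3) = 100*(-40 - 4*18 - 100 - 10*18) = 100*(-40 - 72 - 100 - 180) = 100*(-392) = -39200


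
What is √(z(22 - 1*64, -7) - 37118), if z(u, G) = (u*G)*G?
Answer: 2*I*√9794 ≈ 197.93*I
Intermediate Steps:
z(u, G) = u*G² (z(u, G) = (G*u)*G = u*G²)
√(z(22 - 1*64, -7) - 37118) = √((22 - 1*64)*(-7)² - 37118) = √((22 - 64)*49 - 37118) = √(-42*49 - 37118) = √(-2058 - 37118) = √(-39176) = 2*I*√9794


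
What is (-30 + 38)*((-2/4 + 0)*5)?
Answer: -20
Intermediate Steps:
(-30 + 38)*((-2/4 + 0)*5) = 8*((-2*¼ + 0)*5) = 8*((-½ + 0)*5) = 8*(-½*5) = 8*(-5/2) = -20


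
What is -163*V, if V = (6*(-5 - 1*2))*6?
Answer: 41076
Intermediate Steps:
V = -252 (V = (6*(-5 - 2))*6 = (6*(-7))*6 = -42*6 = -252)
-163*V = -163*(-252) = 41076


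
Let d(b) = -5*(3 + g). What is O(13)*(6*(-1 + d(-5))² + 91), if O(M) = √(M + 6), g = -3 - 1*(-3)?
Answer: 1627*√19 ≈ 7091.9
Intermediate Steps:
g = 0 (g = -3 + 3 = 0)
d(b) = -15 (d(b) = -5*(3 + 0) = -5*3 = -15)
O(M) = √(6 + M)
O(13)*(6*(-1 + d(-5))² + 91) = √(6 + 13)*(6*(-1 - 15)² + 91) = √19*(6*(-16)² + 91) = √19*(6*256 + 91) = √19*(1536 + 91) = √19*1627 = 1627*√19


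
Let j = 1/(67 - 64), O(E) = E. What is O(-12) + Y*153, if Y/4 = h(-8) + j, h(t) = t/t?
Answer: 804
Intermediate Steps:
h(t) = 1
j = ⅓ (j = 1/3 = ⅓ ≈ 0.33333)
Y = 16/3 (Y = 4*(1 + ⅓) = 4*(4/3) = 16/3 ≈ 5.3333)
O(-12) + Y*153 = -12 + (16/3)*153 = -12 + 816 = 804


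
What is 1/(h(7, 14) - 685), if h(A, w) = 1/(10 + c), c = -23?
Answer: -13/8906 ≈ -0.0014597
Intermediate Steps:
h(A, w) = -1/13 (h(A, w) = 1/(10 - 23) = 1/(-13) = -1/13)
1/(h(7, 14) - 685) = 1/(-1/13 - 685) = 1/(-8906/13) = -13/8906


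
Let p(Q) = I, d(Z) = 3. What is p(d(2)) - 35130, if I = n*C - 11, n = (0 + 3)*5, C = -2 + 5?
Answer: -35096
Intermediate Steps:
C = 3
n = 15 (n = 3*5 = 15)
I = 34 (I = 15*3 - 11 = 45 - 11 = 34)
p(Q) = 34
p(d(2)) - 35130 = 34 - 35130 = -35096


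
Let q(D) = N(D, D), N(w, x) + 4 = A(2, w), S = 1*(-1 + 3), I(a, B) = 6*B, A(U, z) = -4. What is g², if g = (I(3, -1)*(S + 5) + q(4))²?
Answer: 6250000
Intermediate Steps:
S = 2 (S = 1*2 = 2)
N(w, x) = -8 (N(w, x) = -4 - 4 = -8)
q(D) = -8
g = 2500 (g = ((6*(-1))*(2 + 5) - 8)² = (-6*7 - 8)² = (-42 - 8)² = (-50)² = 2500)
g² = 2500² = 6250000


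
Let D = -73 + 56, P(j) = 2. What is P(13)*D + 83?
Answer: 49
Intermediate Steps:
D = -17
P(13)*D + 83 = 2*(-17) + 83 = -34 + 83 = 49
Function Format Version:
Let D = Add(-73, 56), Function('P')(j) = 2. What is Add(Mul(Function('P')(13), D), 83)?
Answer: 49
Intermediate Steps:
D = -17
Add(Mul(Function('P')(13), D), 83) = Add(Mul(2, -17), 83) = Add(-34, 83) = 49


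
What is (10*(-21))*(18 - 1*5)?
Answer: -2730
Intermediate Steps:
(10*(-21))*(18 - 1*5) = -210*(18 - 5) = -210*13 = -2730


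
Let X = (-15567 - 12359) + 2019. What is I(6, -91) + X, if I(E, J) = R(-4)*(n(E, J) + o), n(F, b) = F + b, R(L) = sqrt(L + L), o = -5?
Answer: -25907 - 180*I*sqrt(2) ≈ -25907.0 - 254.56*I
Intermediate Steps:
X = -25907 (X = -27926 + 2019 = -25907)
R(L) = sqrt(2)*sqrt(L) (R(L) = sqrt(2*L) = sqrt(2)*sqrt(L))
I(E, J) = 2*I*sqrt(2)*(-5 + E + J) (I(E, J) = (sqrt(2)*sqrt(-4))*((E + J) - 5) = (sqrt(2)*(2*I))*(-5 + E + J) = (2*I*sqrt(2))*(-5 + E + J) = 2*I*sqrt(2)*(-5 + E + J))
I(6, -91) + X = 2*I*sqrt(2)*(-5 + 6 - 91) - 25907 = 2*I*sqrt(2)*(-90) - 25907 = -180*I*sqrt(2) - 25907 = -25907 - 180*I*sqrt(2)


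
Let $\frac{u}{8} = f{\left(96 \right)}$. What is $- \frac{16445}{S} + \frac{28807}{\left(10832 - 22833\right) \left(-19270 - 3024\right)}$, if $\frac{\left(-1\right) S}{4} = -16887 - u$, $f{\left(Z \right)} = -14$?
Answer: $- \frac{39981196683}{163205679340} \approx -0.24497$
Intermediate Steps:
$u = -112$ ($u = 8 \left(-14\right) = -112$)
$S = 67100$ ($S = - 4 \left(-16887 - -112\right) = - 4 \left(-16887 + 112\right) = \left(-4\right) \left(-16775\right) = 67100$)
$- \frac{16445}{S} + \frac{28807}{\left(10832 - 22833\right) \left(-19270 - 3024\right)} = - \frac{16445}{67100} + \frac{28807}{\left(10832 - 22833\right) \left(-19270 - 3024\right)} = \left(-16445\right) \frac{1}{67100} + \frac{28807}{\left(-12001\right) \left(-22294\right)} = - \frac{299}{1220} + \frac{28807}{267550294} = - \frac{39981196683}{163205679340}$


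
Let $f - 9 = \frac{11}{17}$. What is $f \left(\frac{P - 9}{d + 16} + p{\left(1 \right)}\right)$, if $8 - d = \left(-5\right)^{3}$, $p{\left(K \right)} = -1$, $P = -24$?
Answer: $- \frac{29848}{2533} \approx -11.784$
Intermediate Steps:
$d = 133$ ($d = 8 - \left(-5\right)^{3} = 8 - -125 = 8 + 125 = 133$)
$f = \frac{164}{17}$ ($f = 9 + \frac{11}{17} = \frac{164}{17} \approx 9.6471$)
$f \left(\frac{P - 9}{d + 16} + p{\left(1 \right)}\right) = \frac{164 \left(\frac{-24 - 9}{133 + 16} - 1\right)}{17} = \frac{164 \left(- \frac{33}{149} - 1\right)}{17} = \frac{164}{17} \left(- \frac{182}{149}\right) = - \frac{29848}{2533}$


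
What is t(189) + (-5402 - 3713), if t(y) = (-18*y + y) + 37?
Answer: -12291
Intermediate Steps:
t(y) = 37 - 17*y (t(y) = -17*y + 37 = 37 - 17*y)
t(189) + (-5402 - 3713) = (37 - 17*189) + (-5402 - 3713) = (37 - 3213) - 9115 = -3176 - 9115 = -12291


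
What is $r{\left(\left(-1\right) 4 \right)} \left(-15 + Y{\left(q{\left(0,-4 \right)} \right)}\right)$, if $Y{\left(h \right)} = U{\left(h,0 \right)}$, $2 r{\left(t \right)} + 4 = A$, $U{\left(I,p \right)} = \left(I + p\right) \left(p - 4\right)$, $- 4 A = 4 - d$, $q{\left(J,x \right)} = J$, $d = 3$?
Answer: $\frac{255}{8} \approx 31.875$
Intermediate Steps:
$A = - \frac{1}{4}$ ($A = - \frac{4 - 3}{4} = \left(- \frac{1}{4}\right) 1 = - \frac{1}{4} \approx -0.25$)
$U{\left(I,p \right)} = \left(-4 + p\right) \left(I + p\right)$ ($U{\left(I,p \right)} = \left(I + p\right) \left(-4 + p\right) = \left(-4 + p\right) \left(I + p\right)$)
$r{\left(t \right)} = - \frac{17}{8}$ ($r{\left(t \right)} = -2 + \frac{1}{2} \left(- \frac{1}{4}\right) = -2 - \frac{1}{8} = - \frac{17}{8}$)
$Y{\left(h \right)} = - 4 h$ ($Y{\left(h \right)} = 0^{2} - 4 h - 0 + h 0 = 0 - 4 h + 0 + 0 = - 4 h$)
$r{\left(\left(-1\right) 4 \right)} \left(-15 + Y{\left(q{\left(0,-4 \right)} \right)}\right) = - \frac{17 \left(-15 - 0\right)}{8} = - \frac{17 \left(-15 + 0\right)}{8} = \left(- \frac{17}{8}\right) \left(-15\right) = \frac{255}{8}$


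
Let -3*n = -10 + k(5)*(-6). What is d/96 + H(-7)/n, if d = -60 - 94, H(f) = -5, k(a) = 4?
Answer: -1669/816 ≈ -2.0453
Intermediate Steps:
n = 34/3 (n = -(-10 + 4*(-6))/3 = -(-10 - 24)/3 = -⅓*(-34) = 34/3 ≈ 11.333)
d = -154
d/96 + H(-7)/n = -154/96 - 5/34/3 = -154*1/96 - 5*3/34 = -77/48 - 15/34 = -1669/816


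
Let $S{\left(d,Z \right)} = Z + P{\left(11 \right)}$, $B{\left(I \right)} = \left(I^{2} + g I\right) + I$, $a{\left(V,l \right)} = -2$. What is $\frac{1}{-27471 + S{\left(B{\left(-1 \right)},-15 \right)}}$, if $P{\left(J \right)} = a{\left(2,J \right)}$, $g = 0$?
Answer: $- \frac{1}{27488} \approx -3.6379 \cdot 10^{-5}$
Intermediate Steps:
$P{\left(J \right)} = -2$
$B{\left(I \right)} = I + I^{2}$ ($B{\left(I \right)} = \left(I^{2} + 0 I\right) + I = \left(I^{2} + 0\right) + I = I^{2} + I = I + I^{2}$)
$S{\left(d,Z \right)} = -2 + Z$ ($S{\left(d,Z \right)} = Z - 2 = -2 + Z$)
$\frac{1}{-27471 + S{\left(B{\left(-1 \right)},-15 \right)}} = \frac{1}{-27471 - 17} = \frac{1}{-27488} = - \frac{1}{27488}$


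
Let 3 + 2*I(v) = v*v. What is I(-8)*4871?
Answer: 297131/2 ≈ 1.4857e+5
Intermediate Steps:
I(v) = -3/2 + v²/2 (I(v) = -3/2 + (v*v)/2 = -3/2 + v²/2)
I(-8)*4871 = (-3/2 + (½)*(-8)²)*4871 = (-3/2 + (½)*64)*4871 = (-3/2 + 32)*4871 = (61/2)*4871 = 297131/2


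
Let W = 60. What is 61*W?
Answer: 3660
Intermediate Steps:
61*W = 61*60 = 3660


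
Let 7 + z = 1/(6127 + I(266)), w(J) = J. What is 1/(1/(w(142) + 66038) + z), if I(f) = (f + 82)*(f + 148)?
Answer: -9940169820/69580972361 ≈ -0.14286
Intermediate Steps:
I(f) = (82 + f)*(148 + f)
z = -1051392/150199 (z = -7 + 1/(6127 + (12136 + 266² + 230*266)) = -7 + 1/(6127 + (12136 + 70756 + 61180)) = -7 + 1/(6127 + 144072) = -7 + 1/150199 = -1051392/150199 ≈ -7.0000)
1/(1/(w(142) + 66038) + z) = 1/(1/(142 + 66038) - 1051392/150199) = 1/(1/66180 - 1051392/150199) = 1/(-69580972361/9940169820) = -9940169820/69580972361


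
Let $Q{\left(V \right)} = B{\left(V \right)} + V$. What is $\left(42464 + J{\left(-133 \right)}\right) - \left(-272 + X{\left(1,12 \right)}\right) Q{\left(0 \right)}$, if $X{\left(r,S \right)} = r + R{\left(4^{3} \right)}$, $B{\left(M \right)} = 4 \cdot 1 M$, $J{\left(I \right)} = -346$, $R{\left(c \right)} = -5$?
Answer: $42118$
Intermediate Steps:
$B{\left(M \right)} = 4 M$
$X{\left(r,S \right)} = -5 + r$ ($X{\left(r,S \right)} = r - 5 = -5 + r$)
$Q{\left(V \right)} = 5 V$ ($Q{\left(V \right)} = 4 V + V = 5 V$)
$\left(42464 + J{\left(-133 \right)}\right) - \left(-272 + X{\left(1,12 \right)}\right) Q{\left(0 \right)} = \left(42464 - 346\right) - \left(-272 + \left(-5 + 1\right)\right) 5 \cdot 0 = 42118 - \left(-272 - 4\right) 0 = 42118 - \left(-276\right) 0 = 42118 - 0 = 42118 + 0 = 42118$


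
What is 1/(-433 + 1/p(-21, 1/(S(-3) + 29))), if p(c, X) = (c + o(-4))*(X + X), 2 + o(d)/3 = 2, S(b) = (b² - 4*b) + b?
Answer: -42/18233 ≈ -0.0023035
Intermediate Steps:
S(b) = b² - 3*b
o(d) = 0 (o(d) = -6 + 3*2 = -6 + 6 = 0)
p(c, X) = 2*X*c (p(c, X) = (c + 0)*(X + X) = c*(2*X) = 2*X*c)
1/(-433 + 1/p(-21, 1/(S(-3) + 29))) = 1/(-433 + 1/(2*(-21)/(-3*(-3 - 3) + 29))) = 1/(-433 + 1/(2*(-21)/(-3*(-6) + 29))) = 1/(-433 + 1/(2*(-21)/(18 + 29))) = 1/(-433 + 1/(2*(-21)/47)) = 1/(-433 + 1/(2*(1/47)*(-21))) = 1/(-433 + 1/(-42/47)) = 1/(-433 - 47/42) = 1/(-18233/42) = -42/18233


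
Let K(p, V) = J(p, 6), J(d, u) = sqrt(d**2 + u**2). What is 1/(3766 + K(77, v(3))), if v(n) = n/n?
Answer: 3766/14176791 - sqrt(5965)/14176791 ≈ 0.00026020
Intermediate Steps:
v(n) = 1
K(p, V) = sqrt(36 + p**2) (K(p, V) = sqrt(p**2 + 6**2) = sqrt(p**2 + 36) = sqrt(36 + p**2))
1/(3766 + K(77, v(3))) = 1/(3766 + sqrt(36 + 77**2)) = 1/(3766 + sqrt(36 + 5929)) = 1/(3766 + sqrt(5965))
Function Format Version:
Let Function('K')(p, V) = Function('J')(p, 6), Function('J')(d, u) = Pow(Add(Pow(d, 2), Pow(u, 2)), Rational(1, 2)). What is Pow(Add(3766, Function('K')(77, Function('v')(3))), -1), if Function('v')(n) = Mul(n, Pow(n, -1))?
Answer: Add(Rational(3766, 14176791), Mul(Rational(-1, 14176791), Pow(5965, Rational(1, 2)))) ≈ 0.00026020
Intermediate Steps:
Function('v')(n) = 1
Function('K')(p, V) = Pow(Add(36, Pow(p, 2)), Rational(1, 2)) (Function('K')(p, V) = Pow(Add(Pow(p, 2), Pow(6, 2)), Rational(1, 2)) = Pow(Add(Pow(p, 2), 36), Rational(1, 2)) = Pow(Add(36, Pow(p, 2)), Rational(1, 2)))
Pow(Add(3766, Function('K')(77, Function('v')(3))), -1) = Pow(Add(3766, Pow(Add(36, Pow(77, 2)), Rational(1, 2))), -1) = Pow(Add(3766, Pow(Add(36, 5929), Rational(1, 2))), -1) = Pow(Add(3766, Pow(5965, Rational(1, 2))), -1)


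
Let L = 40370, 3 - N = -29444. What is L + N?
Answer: 69817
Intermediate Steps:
N = 29447 (N = 3 - 1*(-29444) = 3 + 29444 = 29447)
L + N = 40370 + 29447 = 69817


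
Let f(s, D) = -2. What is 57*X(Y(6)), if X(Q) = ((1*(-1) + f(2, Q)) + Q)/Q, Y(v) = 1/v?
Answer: -969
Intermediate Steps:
Y(v) = 1/v
X(Q) = (-3 + Q)/Q (X(Q) = ((1*(-1) - 2) + Q)/Q = ((-1 - 2) + Q)/Q = (-3 + Q)/Q)
57*X(Y(6)) = 57*((-3 + 1/6)/(1/6)) = 57*((-3 + ⅙)/(⅙)) = 57*(6*(-17/6)) = 57*(-17) = -969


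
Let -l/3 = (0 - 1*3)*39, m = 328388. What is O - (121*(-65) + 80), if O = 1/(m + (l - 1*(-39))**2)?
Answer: 3740599081/480488 ≈ 7785.0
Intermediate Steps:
l = 351 (l = -3*(0 - 1*3)*39 = -3*(0 - 3)*39 = -(-9)*39 = -3*(-117) = 351)
O = 1/480488 (O = 1/(328388 + (351 - 1*(-39))**2) = 1/(328388 + (351 + 39)**2) = 1/(328388 + 390**2) = 1/(328388 + 152100) = 1/480488 ≈ 2.0812e-6)
O - (121*(-65) + 80) = 1/480488 - (121*(-65) + 80) = 1/480488 - (-7865 + 80) = 1/480488 - 1*(-7785) = 1/480488 + 7785 = 3740599081/480488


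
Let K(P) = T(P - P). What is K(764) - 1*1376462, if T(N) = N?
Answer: -1376462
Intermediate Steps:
K(P) = 0 (K(P) = P - P = 0)
K(764) - 1*1376462 = 0 - 1*1376462 = 0 - 1376462 = -1376462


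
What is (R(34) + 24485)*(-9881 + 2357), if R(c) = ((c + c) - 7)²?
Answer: -212221944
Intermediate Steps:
R(c) = (-7 + 2*c)² (R(c) = (2*c - 7)² = (-7 + 2*c)²)
(R(34) + 24485)*(-9881 + 2357) = ((-7 + 2*34)² + 24485)*(-9881 + 2357) = ((-7 + 68)² + 24485)*(-7524) = (61² + 24485)*(-7524) = (3721 + 24485)*(-7524) = 28206*(-7524) = -212221944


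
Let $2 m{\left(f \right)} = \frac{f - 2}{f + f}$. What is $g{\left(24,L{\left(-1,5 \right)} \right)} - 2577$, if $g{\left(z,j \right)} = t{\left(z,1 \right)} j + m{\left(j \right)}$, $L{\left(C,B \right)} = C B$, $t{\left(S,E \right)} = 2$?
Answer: $- \frac{51733}{20} \approx -2586.6$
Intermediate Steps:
$m{\left(f \right)} = \frac{-2 + f}{4 f}$ ($m{\left(f \right)} = \frac{\left(f - 2\right) \frac{1}{f + f}}{2} = \frac{\left(-2 + f\right) \frac{1}{2 f}}{2} = \frac{\frac{1}{2} \frac{1}{f} \left(-2 + f\right)}{2} = \frac{-2 + f}{4 f}$)
$L{\left(C,B \right)} = B C$
$g{\left(z,j \right)} = 2 j + \frac{-2 + j}{4 j}$
$g{\left(24,L{\left(-1,5 \right)} \right)} - 2577 = \frac{-2 + 5 \left(-1\right) + 8 \left(5 \left(-1\right)\right)^{2}}{4 \cdot 5 \left(-1\right)} - 2577 = \frac{-2 - 5 + 8 \left(-5\right)^{2}}{4 \left(-5\right)} - 2577 = \frac{1}{4} \left(- \frac{1}{5}\right) \left(-2 - 5 + 8 \cdot 25\right) - 2577 = \frac{1}{4} \left(- \frac{1}{5}\right) \left(-2 - 5 + 200\right) - 2577 = \frac{1}{4} \left(- \frac{1}{5}\right) 193 - 2577 = - \frac{193}{20} - 2577 = - \frac{51733}{20}$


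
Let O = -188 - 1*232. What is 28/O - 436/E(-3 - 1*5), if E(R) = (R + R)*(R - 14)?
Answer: -1723/1320 ≈ -1.3053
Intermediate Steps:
E(R) = 2*R*(-14 + R) (E(R) = (2*R)*(-14 + R) = 2*R*(-14 + R))
O = -420 (O = -188 - 232 = -420)
28/O - 436/E(-3 - 1*5) = 28/(-420) - 436*1/(2*(-14 + (-3 - 1*5))*(-3 - 1*5)) = 28*(-1/420) - 436*1/(2*(-14 + (-3 - 5))*(-3 - 5)) = -1/15 - 436*(-1/(16*(-14 - 8))) = -1/15 - 436/(2*(-8)*(-22)) = -1/15 - 436/352 = -1/15 - 436*1/352 = -1/15 - 109/88 = -1723/1320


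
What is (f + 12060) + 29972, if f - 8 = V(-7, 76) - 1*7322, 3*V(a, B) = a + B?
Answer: 34741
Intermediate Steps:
V(a, B) = B/3 + a/3 (V(a, B) = (a + B)/3 = (B + a)/3 = B/3 + a/3)
f = -7291 (f = 8 + (((1/3)*76 + (1/3)*(-7)) - 1*7322) = 8 + ((76/3 - 7/3) - 7322) = 8 + (23 - 7322) = 8 - 7299 = -7291)
(f + 12060) + 29972 = (-7291 + 12060) + 29972 = 4769 + 29972 = 34741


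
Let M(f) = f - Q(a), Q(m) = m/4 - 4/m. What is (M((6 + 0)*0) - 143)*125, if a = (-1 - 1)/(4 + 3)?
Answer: -274625/14 ≈ -19616.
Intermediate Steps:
a = -2/7 ≈ -0.28571
Q(m) = -4/m + m/4 (Q(m) = m*(¼) - 4/m = m/4 - 4/m = -4/m + m/4)
M(f) = -195/14 + f (M(f) = f - (-4/(-2/7) + (¼)*(-2/7)) = f - (-4*(-7/2) - 1/14) = f - (14 - 1/14) = f - 1*195/14 = f - 195/14 = -195/14 + f)
(M((6 + 0)*0) - 143)*125 = ((-195/14 + (6 + 0)*0) - 143)*125 = ((-195/14 + 6*0) - 143)*125 = ((-195/14 + 0) - 143)*125 = (-195/14 - 143)*125 = -2197/14*125 = -274625/14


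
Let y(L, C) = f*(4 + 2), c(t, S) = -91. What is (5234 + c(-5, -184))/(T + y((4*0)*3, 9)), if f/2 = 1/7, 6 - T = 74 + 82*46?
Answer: -36001/26868 ≈ -1.3399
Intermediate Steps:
T = -3840 (T = 6 - (74 + 82*46) = 6 - (74 + 3772) = 6 - 1*3846 = 6 - 3846 = -3840)
f = 2/7 ≈ 0.28571
y(L, C) = 12/7 (y(L, C) = 2*(4 + 2)/7 = (2/7)*6 = 12/7)
(5234 + c(-5, -184))/(T + y((4*0)*3, 9)) = (5234 - 91)/(-3840 + 12/7) = 5143/(-26868/7) = 5143*(-7/26868) = -36001/26868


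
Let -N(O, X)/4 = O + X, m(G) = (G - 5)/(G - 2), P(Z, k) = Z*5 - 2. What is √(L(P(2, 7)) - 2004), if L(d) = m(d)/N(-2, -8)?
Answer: I*√801595/20 ≈ 44.766*I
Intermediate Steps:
P(Z, k) = -2 + 5*Z (P(Z, k) = 5*Z - 2 = -2 + 5*Z)
m(G) = (-5 + G)/(-2 + G)
N(O, X) = -4*O - 4*X (N(O, X) = -4*(O + X) = -4*O - 4*X)
L(d) = (-5 + d)/(40*(-2 + d)) (L(d) = ((-5 + d)/(-2 + d))/(-4*(-2) - 4*(-8)) = ((-5 + d)/(-2 + d))/(8 + 32) = ((-5 + d)/(-2 + d))/40 = ((-5 + d)/(-2 + d))*(1/40) = (-5 + d)/(40*(-2 + d)))
√(L(P(2, 7)) - 2004) = √((-5 + (-2 + 5*2))/(40*(-2 + (-2 + 5*2))) - 2004) = √((-5 + (-2 + 10))/(40*(-2 + (-2 + 10))) - 2004) = √((-5 + 8)/(40*(-2 + 8)) - 2004) = √((1/40)*3/6 - 2004) = √((1/40)*(⅙)*3 - 2004) = √(1/80 - 2004) = √(-160319/80) = I*√801595/20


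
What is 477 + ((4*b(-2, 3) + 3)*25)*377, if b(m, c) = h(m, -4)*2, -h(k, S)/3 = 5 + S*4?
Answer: 2516952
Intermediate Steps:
h(k, S) = -15 - 12*S (h(k, S) = -3*(5 + S*4) = -3*(5 + 4*S) = -15 - 12*S)
b(m, c) = 66 (b(m, c) = (-15 - 12*(-4))*2 = (-15 + 48)*2 = 33*2 = 66)
477 + ((4*b(-2, 3) + 3)*25)*377 = 477 + ((4*66 + 3)*25)*377 = 477 + ((264 + 3)*25)*377 = 477 + (267*25)*377 = 477 + 6675*377 = 477 + 2516475 = 2516952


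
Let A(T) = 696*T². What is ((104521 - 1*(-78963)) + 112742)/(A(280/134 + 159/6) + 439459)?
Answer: 1329758514/4526453065 ≈ 0.29378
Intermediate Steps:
((104521 - 1*(-78963)) + 112742)/(A(280/134 + 159/6) + 439459) = ((104521 - 1*(-78963)) + 112742)/(696*(280/134 + 159/6)² + 439459) = ((104521 + 78963) + 112742)/(696*(280*(1/134) + 159*(⅙))² + 439459) = (183484 + 112742)/(696*(140/67 + 53/2)² + 439459) = 296226/(696*(3831/134)² + 439459) = 296226/(696*(14676561/17956) + 439459) = 296226/(2553721614/4489 + 439459) = 296226/(4526453065/4489) = 296226*(4489/4526453065) = 1329758514/4526453065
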